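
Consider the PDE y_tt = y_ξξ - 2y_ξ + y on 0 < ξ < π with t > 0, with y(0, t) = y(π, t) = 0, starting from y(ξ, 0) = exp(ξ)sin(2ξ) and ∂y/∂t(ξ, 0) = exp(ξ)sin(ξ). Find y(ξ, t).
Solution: Substitute y = exp(ξ)u, i.e. u = exp(-ξ)y.
By the product rule, y_ξ = exp(ξ)(u_ξ + u), y_ξξ = exp(ξ)(u_ξξ + 2u_ξ + u), y_tt = exp(ξ)u_tt.
Substituting into the PDE and dividing by exp(ξ): u_tt = (u_ξξ + 2u_ξ + u) - 2(u_ξ + u) + u.
The lower-order terms cancel, leaving the standard wave equation u_tt = u_ξξ.
Initial data for u: u(ξ,0) = exp(-ξ)y(ξ,0) = sin(2ξ); u_t(ξ,0) = exp(-ξ)y_t(ξ,0) = sin(ξ). The boundary conditions carry over: u(0,t) = u(π,t) = 0.
Solve for u:
  Using separation of variables u = X(ξ)T(t):
  Eigenfunctions: sin(nξ), n = 1, 2, 3, ...
  General solution: u(ξ, t) = Σ [A_n cos(n t) + B_n sin(n t)] sin(nξ)
  From u(ξ,0) = sin(2ξ): A_2=1. From u_t(ξ,0) = sin(ξ), using u_t(ξ,0) = Σ ω_n B_n sin(nξ) with ω_n = n: B_1 = 1/1 = 1.
Hence u(ξ,t) = sin(t)sin(ξ) + sin(2ξ)cos(2t).
Transform back: y(ξ,t) = exp(ξ)u(ξ,t).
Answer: y(ξ, t) = exp(ξ)sin(t)sin(ξ) + exp(ξ)sin(2ξ)cos(2t)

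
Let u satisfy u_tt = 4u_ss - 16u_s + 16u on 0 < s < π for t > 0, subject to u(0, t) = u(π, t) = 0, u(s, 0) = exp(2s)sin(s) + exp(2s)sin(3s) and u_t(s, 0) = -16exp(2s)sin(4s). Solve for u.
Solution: Substitute u = exp(2s)w, i.e. w = exp(-2s)u.
By the product rule, u_s = exp(2s)(w_s + 2w), u_ss = exp(2s)(w_ss + 4w_s + 4w), u_tt = exp(2s)w_tt.
Substituting into the PDE and dividing by exp(2s): w_tt = 4(w_ss + 4w_s + 4w) - 16(w_s + 2w) + 16w.
The lower-order terms cancel, leaving the standard wave equation w_tt = 4w_ss.
Initial data for w: w(s,0) = exp(-2s)u(s,0) = sin(s) + sin(3s); w_t(s,0) = exp(-2s)u_t(s,0) = -16sin(4s). The boundary conditions carry over: w(0,t) = w(π,t) = 0.
Solve for w:
  Using separation of variables w = X(s)T(t):
  Eigenfunctions: sin(ns), n = 1, 2, 3, ...
  General solution: w(s, t) = Σ [A_n cos(2n t) + B_n sin(2n t)] sin(ns)
  From w(s,0) = sin(s) + sin(3s): A_1=1, A_3=1. From w_t(s,0) = -16sin(4s), using w_t(s,0) = Σ ω_n B_n sin(ns) with ω_n = 2n: B_4 = (-16)/8 = -2.
Hence w(s,t) = sin(s)cos(2t) + sin(3s)cos(6t) - 2sin(4s)sin(8t).
Transform back: u(s,t) = exp(2s)w(s,t).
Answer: u(s, t) = exp(2s)sin(s)cos(2t) + exp(2s)sin(3s)cos(6t) - 2exp(2s)sin(4s)sin(8t)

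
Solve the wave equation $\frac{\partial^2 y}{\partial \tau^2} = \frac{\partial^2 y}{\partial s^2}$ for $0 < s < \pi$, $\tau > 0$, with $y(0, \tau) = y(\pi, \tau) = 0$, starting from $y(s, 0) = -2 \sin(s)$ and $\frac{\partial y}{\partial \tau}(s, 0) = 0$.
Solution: Using separation of variables $y = X(s)T(\tau)$:
Eigenfunctions: $\sin(ns)$, $n = 1, 2, 3, \ldots$
General solution: $y(s, \tau) = \sum [A_n \cos(n \tau) + B_n \sin(n \tau)] \sin(ns)$
From $y(s,0) = -2 \sin(s)$: $A_1=-2$. From $y_{\tau}(s,0) = 0$: all $B_n = 0$.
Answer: $y(s, \tau) = -2 \sin(s) \cos(\tau)$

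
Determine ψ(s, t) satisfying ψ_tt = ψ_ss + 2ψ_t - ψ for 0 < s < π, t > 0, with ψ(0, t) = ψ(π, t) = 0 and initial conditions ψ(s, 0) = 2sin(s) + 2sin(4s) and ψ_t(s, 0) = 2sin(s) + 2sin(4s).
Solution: Substitute ψ = exp(t)u.
Then ψ_t = exp(t)(u_t + u), ψ_tt = exp(t)(u_tt + 2u_t + u), ψ_ss = exp(t)u_ss; substituting and dividing by exp(t), the lower-order terms cancel: u_tt = u_ss (standard wave equation).
Data for u: u(s,0) = ψ(s,0) = 2sin(s) + 2sin(4s); u_t(s,0) = ψ_t(s,0) - ψ(s,0) = 0. The boundary conditions carry over: u(0,t) = u(π,t) = 0.
Separating variables: u = Σ [A_n cos(ω_n t) + B_n sin(ω_n t)] sin(ns), ω_n = n. From ICs: A_1=2, A_4=2.
So u(s,t) = 2sin(s)cos(t) + 2sin(4s)cos(4t), and ψ(s,t) = exp(t)u(s,t).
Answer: ψ(s, t) = 2exp(t)sin(s)cos(t) + 2exp(t)sin(4s)cos(4t)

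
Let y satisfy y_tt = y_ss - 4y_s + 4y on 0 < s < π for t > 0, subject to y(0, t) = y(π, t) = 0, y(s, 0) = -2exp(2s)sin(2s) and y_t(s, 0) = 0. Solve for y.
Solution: Substitute y = exp(2s)u.
Then y_s = exp(2s)(u_s + 2u), y_ss = exp(2s)(u_ss + 4u_s + 4u), y_tt = exp(2s)u_tt; substituting and dividing by exp(2s), the lower-order terms cancel: u_tt = u_ss (standard wave equation).
Data for u: u(s,0) = exp(-2s)y(s,0) = -2sin(2s); u_t(s,0) = exp(-2s)y_t(s,0) = 0. The boundary conditions carry over: u(0,t) = u(π,t) = 0.
Separating variables: u = Σ [A_n cos(ω_n t) + B_n sin(ω_n t)] sin(ns), ω_n = n. From ICs: A_2=-2.
So u(s,t) = -2sin(2s)cos(2t), and y(s,t) = exp(2s)u(s,t).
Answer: y(s, t) = -2exp(2s)sin(2s)cos(2t)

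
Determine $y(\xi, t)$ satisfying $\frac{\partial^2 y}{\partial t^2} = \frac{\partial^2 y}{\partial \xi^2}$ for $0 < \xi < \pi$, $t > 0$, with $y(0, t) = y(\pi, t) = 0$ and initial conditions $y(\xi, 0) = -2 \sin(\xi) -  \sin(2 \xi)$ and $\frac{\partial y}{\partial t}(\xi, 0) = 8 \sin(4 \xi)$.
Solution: Using separation of variables $y = X(\xi)T(t)$:
Eigenfunctions: $\sin(n\xi)$, $n = 1, 2, 3, \ldots$
General solution: $y(\xi, t) = \sum [A_n \cos(n t) + B_n \sin(n t)] \sin(n\xi)$
From $y(\xi,0) = -2 \sin(\xi) - \sin(2 \xi)$: $A_1=-2, A_2=-1$. From $y_t(\xi,0) = 8 \sin(4 \xi)$, using $y_t(\xi,0) = \sum \omega_n B_n \sin(n\xi)$ with $\omega_n = n$: $B_4 = 8/4 = 2$.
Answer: $y(\xi, t) = -2 \sin(\xi) \cos(t) -  \sin(2 \xi) \cos(2 t) + 2 \sin(4 \xi) \sin(4 t)$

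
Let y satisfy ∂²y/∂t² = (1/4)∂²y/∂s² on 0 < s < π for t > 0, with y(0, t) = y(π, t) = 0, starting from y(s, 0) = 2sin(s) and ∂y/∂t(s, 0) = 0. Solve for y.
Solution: Separating variables: y = Σ [A_n cos(ω_n t) + B_n sin(ω_n t)] sin(ns), ω_n = n/2. From ICs: A_1=2.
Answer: y(s, t) = 2sin(s)cos(t/2)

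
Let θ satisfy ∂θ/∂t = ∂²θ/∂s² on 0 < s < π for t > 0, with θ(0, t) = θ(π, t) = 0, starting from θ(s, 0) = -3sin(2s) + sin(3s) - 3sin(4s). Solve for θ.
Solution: Using separation of variables θ = X(s)G(t):
Eigenfunctions: sin(ns), n = 1, 2, 3, ...
General solution: θ(s, t) = Σ c_n sin(ns) exp(-n² t)
Matching θ(s,0) = -3sin(2s) + sin(3s) - 3sin(4s) term by term: c_2=-3, c_3=1, c_4=-3.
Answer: θ(s, t) = -3exp(-4t)sin(2s) + exp(-9t)sin(3s) - 3exp(-16t)sin(4s)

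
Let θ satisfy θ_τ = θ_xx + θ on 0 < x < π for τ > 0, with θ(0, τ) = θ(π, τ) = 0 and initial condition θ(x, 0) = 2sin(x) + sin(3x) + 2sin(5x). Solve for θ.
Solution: Substitute θ = exp(τ)u, i.e. u = exp(-τ)θ.
By the product rule, θ_τ = exp(τ)(u_τ + u), θ_xx = exp(τ)u_xx.
Substituting into the PDE and dividing by exp(τ): u_τ + u = u_xx + u.
The lower-order terms cancel, leaving the standard heat equation u_τ = u_xx.
Initial data for u: u(x,0) = θ(x,0) = 2sin(x) + sin(3x) + 2sin(5x). The boundary conditions carry over: u(0,τ) = u(π,τ) = 0.
Solve for u:
  Using separation of variables u = X(x)G(τ):
  Eigenfunctions: sin(nx), n = 1, 2, 3, ...
  General solution: u(x, τ) = Σ c_n sin(nx) exp(-n² τ)
  Matching u(x,0) = 2sin(x) + sin(3x) + 2sin(5x) term by term: c_1=2, c_3=1, c_5=2.
Hence u(x,τ) = 2exp(-τ)sin(x) + exp(-9τ)sin(3x) + 2exp(-25τ)sin(5x).
Transform back: θ(x,τ) = exp(τ)u(x,τ).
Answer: θ(x, τ) = 2sin(x) + exp(-8τ)sin(3x) + 2exp(-24τ)sin(5x)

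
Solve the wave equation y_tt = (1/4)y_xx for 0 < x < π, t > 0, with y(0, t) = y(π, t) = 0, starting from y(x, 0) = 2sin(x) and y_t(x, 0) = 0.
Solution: Separating variables: y = Σ [A_n cos(ω_n t) + B_n sin(ω_n t)] sin(nx), ω_n = n/2. From ICs: A_1=2.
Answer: y(x, t) = 2sin(x)cos(t/2)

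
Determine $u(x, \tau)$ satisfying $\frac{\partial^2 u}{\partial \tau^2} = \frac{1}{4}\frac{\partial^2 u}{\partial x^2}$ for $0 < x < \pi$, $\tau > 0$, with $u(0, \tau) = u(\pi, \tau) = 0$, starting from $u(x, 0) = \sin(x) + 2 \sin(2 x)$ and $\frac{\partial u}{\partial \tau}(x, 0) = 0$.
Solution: Separating variables: $u = \sum [A_n \cos(\omega_n \tau) + B_n \sin(\omega_n \tau)] \sin(nx)$, $\omega_n = n/2$. From ICs: $A_1=1, A_2=2$.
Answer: $u(x, \tau) = \sin(x) \cos(\tau/2) + 2 \sin(2 x) \cos(\tau)$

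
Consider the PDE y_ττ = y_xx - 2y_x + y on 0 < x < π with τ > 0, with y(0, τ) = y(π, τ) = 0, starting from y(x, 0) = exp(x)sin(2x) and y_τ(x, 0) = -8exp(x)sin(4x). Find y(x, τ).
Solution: Substitute y = exp(x)u, i.e. u = exp(-x)y.
By the product rule, y_x = exp(x)(u_x + u), y_xx = exp(x)(u_xx + 2u_x + u), y_ττ = exp(x)u_ττ.
Substituting into the PDE and dividing by exp(x): u_ττ = (u_xx + 2u_x + u) - 2(u_x + u) + u.
The lower-order terms cancel, leaving the standard wave equation u_ττ = u_xx.
Initial data for u: u(x,0) = exp(-x)y(x,0) = sin(2x); u_τ(x,0) = exp(-x)y_τ(x,0) = -8sin(4x). The boundary conditions carry over: u(0,τ) = u(π,τ) = 0.
Solve for u:
  Using separation of variables u = X(x)T(τ):
  Eigenfunctions: sin(nx), n = 1, 2, 3, ...
  General solution: u(x, τ) = Σ [A_n cos(n τ) + B_n sin(n τ)] sin(nx)
  From u(x,0) = sin(2x): A_2=1. From u_τ(x,0) = -8sin(4x), using u_τ(x,0) = Σ ω_n B_n sin(nx) with ω_n = n: B_4 = (-8)/4 = -2.
Hence u(x,τ) = sin(2x)cos(2τ) - 2sin(4x)sin(4τ).
Transform back: y(x,τ) = exp(x)u(x,τ).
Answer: y(x, τ) = exp(x)sin(2x)cos(2τ) - 2exp(x)sin(4x)sin(4τ)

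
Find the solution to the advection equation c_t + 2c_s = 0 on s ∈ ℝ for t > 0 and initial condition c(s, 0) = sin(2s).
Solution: By method of characteristics (waves move right with speed 2):
Along characteristics s - 2t = const, c is constant, so c(s,t) = f(s - 2t) with f = c(·, 0).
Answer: c(s, t) = sin(2s - 4t)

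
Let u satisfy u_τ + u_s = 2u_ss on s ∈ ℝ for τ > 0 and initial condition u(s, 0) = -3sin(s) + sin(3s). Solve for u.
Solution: Moving frame: η = s - τ, σ = τ, u = w(η,σ), so u_τ = w_σ - w_η and u_ss = w_ηη.
Hence u_τ + u_s = w_σ and the PDE becomes the heat equation w_σ = 2w_ηη on η ∈ ℝ.
Initial data: w(η,0) = u(η,0) = -3sin(η) + sin(3η). Each mode sin(nη) decays as exp(-2n²σ) on ℝ, so w(η,σ) = Σ c_n exp(-2n²σ) sin(nη) with c_1=-3, c_3=1: w(η,σ) = -3exp(-2σ)sin(η) + exp(-18σ)sin(3η).
Substituting back: u(s,τ) = w(s - τ, τ).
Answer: u(s, τ) = -3exp(-2τ)sin(s - τ) + exp(-18τ)sin(3s - 3τ)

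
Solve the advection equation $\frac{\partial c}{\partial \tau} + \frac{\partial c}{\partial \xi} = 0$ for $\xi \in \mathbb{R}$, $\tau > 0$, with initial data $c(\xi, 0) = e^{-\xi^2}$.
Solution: By method of characteristics (waves move right with speed 1):
Along characteristics $\xi - \tau =$ const, $c$ is constant, so $c(\xi,\tau) = f(\xi - \tau)$ with $f = c( \cdot , 0)$.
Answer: $c(\xi, \tau) = e^{-(-\tau + \xi)^2}$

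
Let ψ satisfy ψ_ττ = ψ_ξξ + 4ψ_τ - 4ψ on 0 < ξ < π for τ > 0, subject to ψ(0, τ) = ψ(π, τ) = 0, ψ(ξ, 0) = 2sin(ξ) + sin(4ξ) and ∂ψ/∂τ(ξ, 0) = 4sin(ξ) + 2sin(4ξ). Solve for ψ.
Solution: Substitute ψ = exp(2τ)u.
Then ψ_τ = exp(2τ)(u_τ + 2u), ψ_ττ = exp(2τ)(u_ττ + 4u_τ + 4u), ψ_ξξ = exp(2τ)u_ξξ; substituting and dividing by exp(2τ), the lower-order terms cancel: u_ττ = u_ξξ (standard wave equation).
Data for u: u(ξ,0) = ψ(ξ,0) = 2sin(ξ) + sin(4ξ); u_τ(ξ,0) = ψ_τ(ξ,0) - 2ψ(ξ,0) = 0. The boundary conditions carry over: u(0,τ) = u(π,τ) = 0.
Separating variables: u = Σ [A_n cos(ω_n τ) + B_n sin(ω_n τ)] sin(nξ), ω_n = n. From ICs: A_1=2, A_4=1.
So u(ξ,τ) = 2sin(ξ)cos(τ) + sin(4ξ)cos(4τ), and ψ(ξ,τ) = exp(2τ)u(ξ,τ).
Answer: ψ(ξ, τ) = 2exp(2τ)sin(ξ)cos(τ) + exp(2τ)sin(4ξ)cos(4τ)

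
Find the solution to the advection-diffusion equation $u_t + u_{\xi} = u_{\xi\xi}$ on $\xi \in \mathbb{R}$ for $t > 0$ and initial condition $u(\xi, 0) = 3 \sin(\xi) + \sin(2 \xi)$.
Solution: Moving frame: $\eta = \xi - t$, $\sigma = t$, $u = w(\eta,\sigma)$, so $u_t = w_{\sigma} - w_{\eta}$ and $u_{\xi\xi} = w_{\eta\eta}$.
Hence $u_t + u_{\xi} = w_{\sigma}$ and the PDE becomes the heat equation $w_{\sigma} = w_{\eta\eta}$ on $\eta \in \mathbb{R}$.
Initial data: $w(\eta,0) = u(\eta,0) = 3 \sin(\eta) + \sin(2 \eta)$. Each mode $\sin(n\eta)$ decays as $e^{-n^2\sigma}$ on $\mathbb{R}$, so $w(\eta,\sigma) = \sum c_n e^{-n^2\sigma} \sin(n\eta)$ with $c_1=3, c_2=1$: $w(\eta,\sigma) = 3 e^{-\sigma} \sin(\eta) + e^{-4 \sigma} \sin(2 \eta)$.
Substituting back: $u(\xi,t) = w(\xi - t, t)$.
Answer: $u(\xi, t) = 3 e^{-t} \sin(\xi - t) + e^{-4 t} \sin(2 \xi - 2 t)$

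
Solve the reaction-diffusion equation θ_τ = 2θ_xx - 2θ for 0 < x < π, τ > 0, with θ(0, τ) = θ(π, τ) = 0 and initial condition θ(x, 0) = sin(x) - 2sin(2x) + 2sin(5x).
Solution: Substitute θ = exp(-2τ)u.
Then θ_τ = exp(-2τ)(u_τ - 2u), θ_xx = exp(-2τ)u_xx; substituting and dividing by exp(-2τ), the lower-order terms cancel: u_τ = 2u_xx (standard heat equation).
Data for u: u(x,0) = θ(x,0) = sin(x) - 2sin(2x) + 2sin(5x). The boundary conditions carry over: u(0,τ) = u(π,τ) = 0.
Separating variables: u = Σ c_n exp(-2n²τ) sin(nx). From u(x,0) = sin(x) - 2sin(2x) + 2sin(5x): c_1=1, c_2=-2, c_5=2.
So u(x,τ) = exp(-2τ)sin(x) - 2exp(-8τ)sin(2x) + 2exp(-50τ)sin(5x), and θ(x,τ) = exp(-2τ)u(x,τ).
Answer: θ(x, τ) = exp(-4τ)sin(x) - 2exp(-10τ)sin(2x) + 2exp(-52τ)sin(5x)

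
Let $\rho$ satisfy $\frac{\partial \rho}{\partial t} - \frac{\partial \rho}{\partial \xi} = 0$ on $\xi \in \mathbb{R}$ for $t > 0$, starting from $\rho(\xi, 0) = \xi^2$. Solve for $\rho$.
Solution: By characteristics ($d\xi/dt = -1$), $\rho(\xi,t) = f(\xi + t)$ with $f = \rho( \cdot , 0)$.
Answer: $\rho(\xi, t) = \xi^2 + 2 \xi t + t^2$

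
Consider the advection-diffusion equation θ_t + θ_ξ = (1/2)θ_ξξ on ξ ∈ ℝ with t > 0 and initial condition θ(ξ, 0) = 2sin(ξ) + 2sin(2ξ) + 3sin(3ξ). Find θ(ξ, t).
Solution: Moving frame: η = ξ - t, σ = t, θ = u(η,σ), so θ_t = u_σ - u_η and θ_ξξ = u_ηη.
Hence θ_t + θ_ξ = u_σ and the PDE becomes the heat equation u_σ = (1/2)u_ηη on η ∈ ℝ.
Initial data: u(η,0) = θ(η,0) = 2sin(η) + 2sin(2η) + 3sin(3η). Each mode sin(nη) decays as exp(-n²σ/2) on ℝ, so u(η,σ) = Σ c_n exp(-n²σ/2) sin(nη) with c_1=2, c_2=2, c_3=3: u(η,σ) = 2exp(-2σ)sin(2η) + 2exp(-σ/2)sin(η) + 3exp(-9σ/2)sin(3η).
Substituting back: θ(ξ,t) = u(ξ - t, t).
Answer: θ(ξ, t) = -2exp(-2t)sin(2t - 2ξ) - 2exp(-t/2)sin(t - ξ) - 3exp(-9t/2)sin(3t - 3ξ)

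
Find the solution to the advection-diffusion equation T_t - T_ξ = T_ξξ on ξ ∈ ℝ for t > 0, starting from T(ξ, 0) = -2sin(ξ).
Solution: Change to a moving frame: let η = ξ + t, σ = t and write T(ξ,t) = u(η,σ).
By the chain rule T_t = u_σ + u_η, T_ξ = u_η, T_ξξ = u_ηη.
Then T_t - T_ξ = u_σ: the advection term cancels and the PDE becomes the heat equation u_σ = u_ηη on η ∈ ℝ.
Initial data: u(η,0) = T(η,0) = -2sin(η).
On η ∈ ℝ each mode satisfies (sin(nη))″ = -n² sin(nη), so exp(-n²σ) sin(nη) solves the heat equation; by superposition u(η,σ) = Σ c_n exp(-n²σ) sin(nη).
Reading off the coefficients: c_1=-2, so u(η,σ) = -2exp(-σ)sin(η).
Substituting back η = ξ + t, σ = t: T(ξ,t) = u(ξ + t, t).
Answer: T(ξ, t) = -2exp(-t)sin(t + ξ)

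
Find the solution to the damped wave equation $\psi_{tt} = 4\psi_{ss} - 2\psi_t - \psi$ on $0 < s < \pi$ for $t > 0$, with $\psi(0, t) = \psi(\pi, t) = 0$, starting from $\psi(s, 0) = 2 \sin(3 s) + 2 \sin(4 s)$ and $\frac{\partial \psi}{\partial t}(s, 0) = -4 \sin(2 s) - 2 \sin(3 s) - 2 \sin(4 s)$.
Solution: Substitute $\psi = e^{-t}u$, i.e. $u = e^{t}\psi$.
By the product rule, $\psi_t = e^{-t}(u_t - u)$, $\psi_{tt} = e^{-t}(u_{tt} - 2u_t + u)$, $\psi_{ss} = e^{-t}u_{ss}$.
Substituting into the PDE and dividing by $e^{-t}$: $u_{tt} - 2u_t + u = 4u_{ss} - 2(u_t - u) - u$.
The lower-order terms cancel, leaving the standard wave equation $u_{tt} = 4u_{ss}$.
Initial data for $u$: $u(s,0) = \psi(s,0) = 2 \sin(3 s) + 2 \sin(4 s)$; $u_t(s,0) = \psi_t(s,0) + \psi(s,0) = -4 \sin(2 s)$. The boundary conditions carry over: $u(0,t) = u(\pi,t) = 0$.
Solve for $u$:
  Using separation of variables $u = X(s)T(t)$:
  Eigenfunctions: $\sin(ns)$, $n = 1, 2, 3, \ldots$
  General solution: $u(s, t) = \sum [A_n \cos(2n t) + B_n \sin(2n t)] \sin(ns)$
  From $u(s,0) = 2 \sin(3 s) + 2 \sin(4 s)$: $A_3=2, A_4=2$. From $u_t(s,0) = -4 \sin(2 s)$, using $u_t(s,0) = \sum \omega_n B_n \sin(ns)$ with $\omega_n = 2n$: $B_2 = (-4)/4 = -1$.
Hence $u(s,t) = - \sin(2 s) \sin(4 t) + 2 \sin(3 s) \cos(6 t) + 2 \sin(4 s) \cos(8 t)$.
Transform back: $\psi(s,t) = e^{-t}u(s,t)$.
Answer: $\psi(s, t) = - e^{-t} \sin(2 s) \sin(4 t) + 2 e^{-t} \sin(3 s) \cos(6 t) + 2 e^{-t} \sin(4 s) \cos(8 t)$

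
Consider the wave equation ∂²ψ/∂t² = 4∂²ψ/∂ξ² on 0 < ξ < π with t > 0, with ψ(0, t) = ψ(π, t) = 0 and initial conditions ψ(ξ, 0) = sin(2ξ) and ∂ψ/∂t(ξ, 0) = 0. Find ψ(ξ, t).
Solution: Using separation of variables ψ = X(ξ)T(t):
Eigenfunctions: sin(nξ), n = 1, 2, 3, ...
General solution: ψ(ξ, t) = Σ [A_n cos(2n t) + B_n sin(2n t)] sin(nξ)
From ψ(ξ,0) = sin(2ξ): A_2=1. From ψ_t(ξ,0) = 0: all B_n = 0.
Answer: ψ(ξ, t) = sin(2ξ)cos(4t)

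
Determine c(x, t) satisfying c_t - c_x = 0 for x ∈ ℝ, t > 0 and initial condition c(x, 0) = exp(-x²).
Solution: By method of characteristics (waves move left with speed 1):
Along characteristics x + t = const, c is constant, so c(x,t) = f(x + t) with f = c(·, 0).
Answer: c(x, t) = exp(-(t + x)²)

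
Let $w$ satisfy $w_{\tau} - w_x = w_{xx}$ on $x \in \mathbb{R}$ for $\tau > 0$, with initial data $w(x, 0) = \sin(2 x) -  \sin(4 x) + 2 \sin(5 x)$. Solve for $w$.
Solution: Change to a moving frame: let $\eta = x + \tau$, $\sigma = \tau$ and write $w(x,\tau) = u(\eta,\sigma)$.
By the chain rule $w_{\tau} = u_{\sigma} + u_{\eta}$, $w_x = u_{\eta}$, $w_{xx} = u_{\eta\eta}$.
Then $w_{\tau} - w_x = u_{\sigma}$: the advection term cancels and the PDE becomes the heat equation $u_{\sigma} = u_{\eta\eta}$ on $\eta \in \mathbb{R}$.
Initial data: $u(\eta,0) = w(\eta,0) = \sin(2 \eta) - \sin(4 \eta) + 2 \sin(5 \eta)$.
On $\eta \in \mathbb{R}$ each mode satisfies $(\sin(n\eta))'' = -n^2 \sin(n\eta)$, so $e^{-n^2\sigma} \sin(n\eta)$ solves the heat equation; by superposition $u(\eta,\sigma) = \sum c_n e^{-n^2\sigma} \sin(n\eta)$.
Reading off the coefficients: $c_2=1, c_4=-1, c_5=2$, so $u(\eta,\sigma) = e^{-4 \sigma} \sin(2 \eta) - e^{-16 \sigma} \sin(4 \eta) + 2 e^{-25 \sigma} \sin(5 \eta)$.
Substituting back $\eta = x + \tau$, $\sigma = \tau$: $w(x,\tau) = u(x + \tau, \tau)$.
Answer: $w(x, \tau) = e^{-4 \tau} \sin(2 \tau + 2 x) -  e^{-16 \tau} \sin(4 \tau + 4 x) + 2 e^{-25 \tau} \sin(5 \tau + 5 x)$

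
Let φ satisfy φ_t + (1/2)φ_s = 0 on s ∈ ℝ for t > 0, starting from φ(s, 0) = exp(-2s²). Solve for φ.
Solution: By characteristics (ds/dt = 1/2), φ(s,t) = f(s - (1/2)t) with f = φ(·, 0).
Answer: φ(s, t) = exp(-2(s - t/2)²)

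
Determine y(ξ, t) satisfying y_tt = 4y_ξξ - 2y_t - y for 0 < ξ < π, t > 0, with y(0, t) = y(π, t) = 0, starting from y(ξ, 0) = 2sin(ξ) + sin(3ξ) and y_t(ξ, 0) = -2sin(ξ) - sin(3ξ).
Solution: Substitute y = exp(-t)u.
Then y_t = exp(-t)(u_t - u), y_tt = exp(-t)(u_tt - 2u_t + u), y_ξξ = exp(-t)u_ξξ; substituting and dividing by exp(-t), the lower-order terms cancel: u_tt = 4u_ξξ (standard wave equation).
Data for u: u(ξ,0) = y(ξ,0) = 2sin(ξ) + sin(3ξ); u_t(ξ,0) = y_t(ξ,0) + y(ξ,0) = 0. The boundary conditions carry over: u(0,t) = u(π,t) = 0.
Separating variables: u = Σ [A_n cos(ω_n t) + B_n sin(ω_n t)] sin(nξ), ω_n = 2n. From ICs: A_1=2, A_3=1.
So u(ξ,t) = 2sin(ξ)cos(2t) + sin(3ξ)cos(6t), and y(ξ,t) = exp(-t)u(ξ,t).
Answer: y(ξ, t) = 2exp(-t)sin(ξ)cos(2t) + exp(-t)sin(3ξ)cos(6t)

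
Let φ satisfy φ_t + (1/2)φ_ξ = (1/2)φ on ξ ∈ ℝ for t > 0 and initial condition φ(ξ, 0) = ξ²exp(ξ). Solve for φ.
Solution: Substitute φ = exp(ξ)u, i.e. u = exp(-ξ)φ.
By the product rule, φ_ξ = exp(ξ)(u_ξ + u), φ_t = exp(ξ)u_t.
Substituting into the PDE and dividing by exp(ξ): u_t + (1/2)(u_ξ + u) = (1/2)u.
The lower-order terms cancel, leaving the standard advection equation u_t + (1/2)u_ξ = 0.
Initial data for u: u(ξ,0) = exp(-ξ)φ(ξ,0) = ξ².
Solve for u:
  By method of characteristics (waves move right with speed 1/2):
  Along characteristics ξ - (1/2)t = const, u is constant, so u(ξ,t) = f(ξ - (1/2)t) with f = u(·, 0).
Hence u(ξ,t) = (1/4)t² - tξ + ξ².
Transform back: φ(ξ,t) = exp(ξ)u(ξ,t).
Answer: φ(ξ, t) = (1/4)t²exp(ξ) - tξexp(ξ) + ξ²exp(ξ)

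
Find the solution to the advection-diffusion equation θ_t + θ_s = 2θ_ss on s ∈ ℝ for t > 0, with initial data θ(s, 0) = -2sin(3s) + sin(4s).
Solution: Change to a moving frame: let η = s - t, σ = t and write θ(s,t) = u(η,σ).
By the chain rule θ_t = u_σ - u_η, θ_s = u_η, θ_ss = u_ηη.
Then θ_t + θ_s = u_σ: the advection term cancels and the PDE becomes the heat equation u_σ = 2u_ηη on η ∈ ℝ.
Initial data: u(η,0) = θ(η,0) = -2sin(3η) + sin(4η).
On η ∈ ℝ each mode satisfies (sin(nη))″ = -n² sin(nη), so exp(-2n²σ) sin(nη) solves the heat equation; by superposition u(η,σ) = Σ c_n exp(-2n²σ) sin(nη).
Reading off the coefficients: c_3=-2, c_4=1, so u(η,σ) = -2exp(-18σ)sin(3η) + exp(-32σ)sin(4η).
Substituting back η = s - t, σ = t: θ(s,t) = u(s - t, t).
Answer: θ(s, t) = -2exp(-18t)sin(3s - 3t) + exp(-32t)sin(4s - 4t)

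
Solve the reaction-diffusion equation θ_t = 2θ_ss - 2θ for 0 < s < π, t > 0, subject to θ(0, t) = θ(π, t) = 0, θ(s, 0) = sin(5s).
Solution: Substitute θ = exp(-2t)u.
Then θ_t = exp(-2t)(u_t - 2u), θ_ss = exp(-2t)u_ss; substituting and dividing by exp(-2t), the lower-order terms cancel: u_t = 2u_ss (standard heat equation).
Data for u: u(s,0) = θ(s,0) = sin(5s). The boundary conditions carry over: u(0,t) = u(π,t) = 0.
Separating variables: u = Σ c_n exp(-2n²t) sin(ns). From u(s,0) = sin(5s): c_5=1.
So u(s,t) = exp(-50t)sin(5s), and θ(s,t) = exp(-2t)u(s,t).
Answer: θ(s, t) = exp(-52t)sin(5s)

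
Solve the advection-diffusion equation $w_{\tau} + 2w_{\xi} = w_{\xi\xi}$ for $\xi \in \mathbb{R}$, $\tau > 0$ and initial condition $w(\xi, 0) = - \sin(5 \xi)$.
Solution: Change to a moving frame: let $\eta = \xi - 2\tau$, $\sigma = \tau$ and write $w(\xi,\tau) = u(\eta,\sigma)$.
By the chain rule $w_{\tau} = u_{\sigma} - 2u_{\eta}$, $w_{\xi} = u_{\eta}$, $w_{\xi\xi} = u_{\eta\eta}$.
Then $w_{\tau} + 2w_{\xi} = u_{\sigma}$: the advection term cancels and the PDE becomes the heat equation $u_{\sigma} = u_{\eta\eta}$ on $\eta \in \mathbb{R}$.
Initial data: $u(\eta,0) = w(\eta,0) = - \sin(5 \eta)$.
On $\eta \in \mathbb{R}$ each mode satisfies $(\sin(n\eta))'' = -n^2 \sin(n\eta)$, so $e^{-n^2\sigma} \sin(n\eta)$ solves the heat equation; by superposition $u(\eta,\sigma) = \sum c_n e^{-n^2\sigma} \sin(n\eta)$.
Reading off the coefficients: $c_5=-1$, so $u(\eta,\sigma) = - e^{-25 \sigma} \sin(5 \eta)$.
Substituting back $\eta = \xi - 2\tau$, $\sigma = \tau$: $w(\xi,\tau) = u(\xi - 2\tau, \tau)$.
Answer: $w(\xi, \tau) = e^{-25 \tau} \sin(10 \tau - 5 \xi)$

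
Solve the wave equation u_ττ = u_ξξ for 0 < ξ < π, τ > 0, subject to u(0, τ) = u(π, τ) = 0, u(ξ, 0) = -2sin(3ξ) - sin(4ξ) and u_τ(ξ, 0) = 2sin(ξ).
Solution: Using separation of variables u = X(ξ)T(τ):
Eigenfunctions: sin(nξ), n = 1, 2, 3, ...
General solution: u(ξ, τ) = Σ [A_n cos(n τ) + B_n sin(n τ)] sin(nξ)
From u(ξ,0) = -2sin(3ξ) - sin(4ξ): A_3=-2, A_4=-1. From u_τ(ξ,0) = 2sin(ξ), using u_τ(ξ,0) = Σ ω_n B_n sin(nξ) with ω_n = n: B_1 = 2/1 = 2.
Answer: u(ξ, τ) = 2sin(ξ)sin(τ) - 2sin(3ξ)cos(3τ) - sin(4ξ)cos(4τ)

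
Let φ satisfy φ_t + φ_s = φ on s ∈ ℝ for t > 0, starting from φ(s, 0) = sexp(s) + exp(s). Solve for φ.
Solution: Substitute φ = exp(s)u.
Then φ_s = exp(s)(u_s + u), φ_t = exp(s)u_t; substituting and dividing by exp(s), the lower-order terms cancel: u_t + u_s = 0 (standard advection equation).
Data for u: u(s,0) = exp(-s)φ(s,0) = s + 1.
By characteristics (ds/dt = 1), u(s,t) = f(s - t) with f = u(·, 0).
So u(s,t) = s - t + 1, and φ(s,t) = exp(s)u(s,t).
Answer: φ(s, t) = sexp(s) - texp(s) + exp(s)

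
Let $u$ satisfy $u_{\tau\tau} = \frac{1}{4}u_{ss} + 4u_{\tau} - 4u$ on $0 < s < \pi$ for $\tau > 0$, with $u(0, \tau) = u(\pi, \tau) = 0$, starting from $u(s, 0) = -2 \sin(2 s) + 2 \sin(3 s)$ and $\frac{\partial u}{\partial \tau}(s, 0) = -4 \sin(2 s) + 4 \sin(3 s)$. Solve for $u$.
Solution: Substitute $u = e^{2\tau}w$, i.e. $w = e^{-2\tau}u$.
By the product rule, $u_{\tau} = e^{2\tau}(w_{\tau} + 2w)$, $u_{\tau\tau} = e^{2\tau}(w_{\tau\tau} + 4w_{\tau} + 4w)$, $u_{ss} = e^{2\tau}w_{ss}$.
Substituting into the PDE and dividing by $e^{2\tau}$: $w_{\tau\tau} + 4w_{\tau} + 4w = \frac{1}{4}w_{ss} + 4(w_{\tau} + 2w) - 4w$.
The lower-order terms cancel, leaving the standard wave equation $w_{\tau\tau} = \frac{1}{4}w_{ss}$.
Initial data for $w$: $w(s,0) = u(s,0) = -2 \sin(2 s) + 2 \sin(3 s)$; $w_{\tau}(s,0) = u_{\tau}(s,0) - 2u(s,0) = 0$. The boundary conditions carry over: $w(0,\tau) = w(\pi,\tau) = 0$.
Solve for $w$:
  Using separation of variables $w = X(s)T(\tau)$:
  Eigenfunctions: $\sin(ns)$, $n = 1, 2, 3, \ldots$
  General solution: $w(s, \tau) = \sum [A_n \cos(n \tau/2) + B_n \sin(n \tau/2)] \sin(ns)$
  From $w(s,0) = -2 \sin(2 s) + 2 \sin(3 s)$: $A_2=-2, A_3=2$. From $w_{\tau}(s,0) = 0$: all $B_n = 0$.
Hence $w(s,\tau) = -2 \sin(2 s) \cos(\tau) + 2 \sin(3 s) \cos(3 \tau/2)$.
Transform back: $u(s,\tau) = e^{2\tau}w(s,\tau)$.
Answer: $u(s, \tau) = -2 e^{2 \tau} \sin(2 s) \cos(\tau) + 2 e^{2 \tau} \sin(3 s) \cos(3 \tau/2)$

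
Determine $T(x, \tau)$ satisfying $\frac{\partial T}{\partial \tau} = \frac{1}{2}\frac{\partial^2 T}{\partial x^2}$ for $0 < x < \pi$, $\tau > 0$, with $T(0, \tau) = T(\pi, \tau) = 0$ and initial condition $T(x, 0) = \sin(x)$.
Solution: Using separation of variables $T = X(x)G(\tau)$:
Eigenfunctions: $\sin(nx)$, $n = 1, 2, 3, \ldots$
General solution: $T(x, \tau) = \sum c_n \sin(nx) e^{-n^2 \tau/2}$
Matching $T(x,0) = \sin(x)$ term by term: $c_1=1$.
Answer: $T(x, \tau) = e^{-\tau/2} \sin(x)$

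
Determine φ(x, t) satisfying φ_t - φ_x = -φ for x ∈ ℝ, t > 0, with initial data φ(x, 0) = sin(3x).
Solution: Substitute φ = exp(-t)u.
Then φ_t = exp(-t)(u_t - u), φ_x = exp(-t)u_x; substituting and dividing by exp(-t), the lower-order terms cancel: u_t - u_x = 0 (standard advection equation).
Data for u: u(x,0) = φ(x,0) = sin(3x).
By characteristics (dx/dt = -1), u(x,t) = f(x + t) with f = u(·, 0).
So u(x,t) = sin(3t + 3x), and φ(x,t) = exp(-t)u(x,t).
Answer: φ(x, t) = exp(-t)sin(3t + 3x)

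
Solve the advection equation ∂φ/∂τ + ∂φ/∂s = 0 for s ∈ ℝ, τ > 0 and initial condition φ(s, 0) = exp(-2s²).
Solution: By method of characteristics (waves move right with speed 1):
Along characteristics s - τ = const, φ is constant, so φ(s,τ) = f(s - τ) with f = φ(·, 0).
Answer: φ(s, τ) = exp(-2(s - τ)²)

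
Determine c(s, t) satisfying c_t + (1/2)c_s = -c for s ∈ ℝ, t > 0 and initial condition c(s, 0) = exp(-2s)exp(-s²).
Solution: Substitute c = exp(-2s)u, i.e. u = exp(2s)c.
By the product rule, c_s = exp(-2s)(u_s - 2u), c_t = exp(-2s)u_t.
Substituting into the PDE and dividing by exp(-2s): u_t + (1/2)(u_s - 2u) = -u.
The lower-order terms cancel, leaving the standard advection equation u_t + (1/2)u_s = 0.
Initial data for u: u(s,0) = exp(2s)c(s,0) = exp(-s²).
Solve for u:
  By method of characteristics (waves move right with speed 1/2):
  Along characteristics s - (1/2)t = const, u is constant, so u(s,t) = f(s - (1/2)t) with f = u(·, 0).
Hence u(s,t) = exp(-(s - t/2)²).
Transform back: c(s,t) = exp(-2s)u(s,t).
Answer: c(s, t) = exp(-2s)exp(-(s - t/2)²)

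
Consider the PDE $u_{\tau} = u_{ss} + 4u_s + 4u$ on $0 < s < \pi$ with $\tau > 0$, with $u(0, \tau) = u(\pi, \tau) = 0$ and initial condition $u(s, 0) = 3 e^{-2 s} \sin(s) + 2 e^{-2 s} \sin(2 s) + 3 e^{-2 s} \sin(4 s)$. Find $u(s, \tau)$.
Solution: Substitute $u = e^{-2s}w$, i.e. $w = e^{2s}u$.
By the product rule, $u_s = e^{-2s}(w_s - 2w)$, $u_{ss} = e^{-2s}(w_{ss} - 4w_s + 4w)$, $u_{\tau} = e^{-2s}w_{\tau}$.
Substituting into the PDE and dividing by $e^{-2s}$: $w_{\tau} = (w_{ss} - 4w_s + 4w) + 4(w_s - 2w) + 4w$.
The lower-order terms cancel, leaving the standard heat equation $w_{\tau} = w_{ss}$.
Initial data for $w$: $w(s,0) = e^{2s}u(s,0) = 3 \sin(s) + 2 \sin(2 s) + 3 \sin(4 s)$. The boundary conditions carry over: $w(0,\tau) = w(\pi,\tau) = 0$.
Solve for $w$:
  Using separation of variables $w = X(s)T(\tau)$:
  Eigenfunctions: $\sin(ns)$, $n = 1, 2, 3, \ldots$
  General solution: $w(s, \tau) = \sum c_n \sin(ns) e^{-n^2 \tau}$
  Matching $w(s,0) = 3 \sin(s) + 2 \sin(2 s) + 3 \sin(4 s)$ term by term: $c_1=3, c_2=2, c_4=3$.
Hence $w(s,\tau) = 3 e^{-\tau} \sin(s) + 2 e^{-4 \tau} \sin(2 s) + 3 e^{-16 \tau} \sin(4 s)$.
Transform back: $u(s,\tau) = e^{-2s}w(s,\tau)$.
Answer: $u(s, \tau) = 3 e^{-\tau} e^{-2 s} \sin(s) + 2 e^{-4 \tau} e^{-2 s} \sin(2 s) + 3 e^{-16 \tau} e^{-2 s} \sin(4 s)$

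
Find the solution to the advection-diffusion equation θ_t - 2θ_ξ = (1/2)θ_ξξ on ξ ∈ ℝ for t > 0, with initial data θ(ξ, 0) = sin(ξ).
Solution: Moving frame: η = ξ + 2t, σ = t, θ = u(η,σ), so θ_t = u_σ + 2u_η and θ_ξξ = u_ηη.
Hence θ_t - 2θ_ξ = u_σ and the PDE becomes the heat equation u_σ = (1/2)u_ηη on η ∈ ℝ.
Initial data: u(η,0) = θ(η,0) = sin(η). Each mode sin(nη) decays as exp(-n²σ/2) on ℝ, so u(η,σ) = Σ c_n exp(-n²σ/2) sin(nη) with c_1=1: u(η,σ) = exp(-σ/2)sin(η).
Substituting back: θ(ξ,t) = u(ξ + 2t, t).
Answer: θ(ξ, t) = exp(-t/2)sin(2t + ξ)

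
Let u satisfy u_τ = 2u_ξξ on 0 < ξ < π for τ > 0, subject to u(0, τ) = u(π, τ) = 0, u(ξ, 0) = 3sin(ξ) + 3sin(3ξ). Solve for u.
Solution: Using separation of variables u = X(ξ)T(τ):
Eigenfunctions: sin(nξ), n = 1, 2, 3, ...
General solution: u(ξ, τ) = Σ c_n sin(nξ) exp(-2n² τ)
Matching u(ξ,0) = 3sin(ξ) + 3sin(3ξ) term by term: c_1=3, c_3=3.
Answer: u(ξ, τ) = 3exp(-2τ)sin(ξ) + 3exp(-18τ)sin(3ξ)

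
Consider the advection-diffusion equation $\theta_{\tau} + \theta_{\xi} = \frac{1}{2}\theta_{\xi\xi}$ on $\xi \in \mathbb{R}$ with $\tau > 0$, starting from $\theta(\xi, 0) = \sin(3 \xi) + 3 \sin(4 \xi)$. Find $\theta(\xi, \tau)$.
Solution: Change to a moving frame: let $\eta = \xi - \tau$, $\sigma = \tau$ and write $\theta(\xi,\tau) = u(\eta,\sigma)$.
By the chain rule $\theta_{\tau} = u_{\sigma} - u_{\eta}$, $\theta_{\xi} = u_{\eta}$, $\theta_{\xi\xi} = u_{\eta\eta}$.
Then $\theta_{\tau} + \theta_{\xi} = u_{\sigma}$: the advection term cancels and the PDE becomes the heat equation $u_{\sigma} = \frac{1}{2}u_{\eta\eta}$ on $\eta \in \mathbb{R}$.
Initial data: $u(\eta,0) = \theta(\eta,0) = \sin(3 \eta) + 3 \sin(4 \eta)$.
On $\eta \in \mathbb{R}$ each mode satisfies $(\sin(n\eta))'' = -n^2 \sin(n\eta)$, so $e^{-n^2\sigma/2} \sin(n\eta)$ solves the heat equation; by superposition $u(\eta,\sigma) = \sum c_n e^{-n^2\sigma/2} \sin(n\eta)$.
Reading off the coefficients: $c_3=1, c_4=3$, so $u(\eta,\sigma) = 3 e^{-8 \sigma} \sin(4 \eta) + e^{-9 \sigma/2} \sin(3 \eta)$.
Substituting back $\eta = \xi - \tau$, $\sigma = \tau$: $\theta(\xi,\tau) = u(\xi - \tau, \tau)$.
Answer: $\theta(\xi, \tau) = -3 e^{-8 \tau} \sin(4 \tau - 4 \xi) -  e^{-9 \tau/2} \sin(3 \tau - 3 \xi)$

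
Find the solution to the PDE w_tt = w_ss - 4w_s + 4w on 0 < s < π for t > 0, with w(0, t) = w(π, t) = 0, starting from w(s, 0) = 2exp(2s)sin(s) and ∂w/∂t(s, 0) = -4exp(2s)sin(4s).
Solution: Substitute w = exp(2s)u, i.e. u = exp(-2s)w.
By the product rule, w_s = exp(2s)(u_s + 2u), w_ss = exp(2s)(u_ss + 4u_s + 4u), w_tt = exp(2s)u_tt.
Substituting into the PDE and dividing by exp(2s): u_tt = (u_ss + 4u_s + 4u) - 4(u_s + 2u) + 4u.
The lower-order terms cancel, leaving the standard wave equation u_tt = u_ss.
Initial data for u: u(s,0) = exp(-2s)w(s,0) = 2sin(s); u_t(s,0) = exp(-2s)w_t(s,0) = -4sin(4s). The boundary conditions carry over: u(0,t) = u(π,t) = 0.
Solve for u:
  Using separation of variables u = X(s)T(t):
  Eigenfunctions: sin(ns), n = 1, 2, 3, ...
  General solution: u(s, t) = Σ [A_n cos(n t) + B_n sin(n t)] sin(ns)
  From u(s,0) = 2sin(s): A_1=2. From u_t(s,0) = -4sin(4s), using u_t(s,0) = Σ ω_n B_n sin(ns) with ω_n = n: B_4 = (-4)/4 = -1.
Hence u(s,t) = 2sin(s)cos(t) - sin(4s)sin(4t).
Transform back: w(s,t) = exp(2s)u(s,t).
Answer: w(s, t) = 2exp(2s)sin(s)cos(t) - exp(2s)sin(4s)sin(4t)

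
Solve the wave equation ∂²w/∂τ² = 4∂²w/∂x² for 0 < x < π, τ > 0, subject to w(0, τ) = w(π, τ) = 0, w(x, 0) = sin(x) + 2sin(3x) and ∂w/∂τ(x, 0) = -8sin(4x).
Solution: Separating variables: w = Σ [A_n cos(ω_n τ) + B_n sin(ω_n τ)] sin(nx), ω_n = 2n. From ICs (B_n = velocity coefficient / ω_n): A_1=1, A_3=2, B_4=-1.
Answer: w(x, τ) = sin(x)cos(2τ) + 2sin(3x)cos(6τ) - sin(4x)sin(8τ)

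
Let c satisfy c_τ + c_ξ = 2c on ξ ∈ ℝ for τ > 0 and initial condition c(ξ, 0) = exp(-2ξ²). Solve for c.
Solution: Substitute c = exp(2τ)u, i.e. u = exp(-2τ)c.
By the product rule, c_τ = exp(2τ)(u_τ + 2u), c_ξ = exp(2τ)u_ξ.
Substituting into the PDE and dividing by exp(2τ): u_τ + 2u + u_ξ = 2u.
The lower-order terms cancel, leaving the standard advection equation u_τ + u_ξ = 0.
Initial data for u: u(ξ,0) = c(ξ,0) = exp(-2ξ²).
Solve for u:
  By method of characteristics (waves move right with speed 1):
  Along characteristics ξ - τ = const, u is constant, so u(ξ,τ) = f(ξ - τ) with f = u(·, 0).
Hence u(ξ,τ) = exp(-2(ξ - τ)²).
Transform back: c(ξ,τ) = exp(2τ)u(ξ,τ).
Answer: c(ξ, τ) = exp(2τ)exp(-2(ξ - τ)²)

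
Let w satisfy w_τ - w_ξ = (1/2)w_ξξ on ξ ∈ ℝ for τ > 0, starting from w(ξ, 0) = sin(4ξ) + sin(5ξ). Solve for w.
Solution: Change to a moving frame: let η = ξ + τ, σ = τ and write w(ξ,τ) = u(η,σ).
By the chain rule w_τ = u_σ + u_η, w_ξ = u_η, w_ξξ = u_ηη.
Then w_τ - w_ξ = u_σ: the advection term cancels and the PDE becomes the heat equation u_σ = (1/2)u_ηη on η ∈ ℝ.
Initial data: u(η,0) = w(η,0) = sin(4η) + sin(5η).
On η ∈ ℝ each mode satisfies (sin(nη))″ = -n² sin(nη), so exp(-n²σ/2) sin(nη) solves the heat equation; by superposition u(η,σ) = Σ c_n exp(-n²σ/2) sin(nη).
Reading off the coefficients: c_4=1, c_5=1, so u(η,σ) = exp(-8σ)sin(4η) + exp(-25σ/2)sin(5η).
Substituting back η = ξ + τ, σ = τ: w(ξ,τ) = u(ξ + τ, τ).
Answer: w(ξ, τ) = exp(-8τ)sin(4ξ + 4τ) + exp(-25τ/2)sin(5ξ + 5τ)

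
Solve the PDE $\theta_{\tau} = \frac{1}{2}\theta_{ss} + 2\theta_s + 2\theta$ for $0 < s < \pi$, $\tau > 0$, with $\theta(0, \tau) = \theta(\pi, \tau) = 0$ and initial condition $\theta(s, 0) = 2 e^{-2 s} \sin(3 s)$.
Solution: Substitute $\theta = e^{-2s}u$.
Then $\theta_s = e^{-2s}(u_s - 2u)$, $\theta_{ss} = e^{-2s}(u_{ss} - 4u_s + 4u)$, $\theta_{\tau} = e^{-2s}u_{\tau}$; substituting and dividing by $e^{-2s}$, the lower-order terms cancel: $u_{\tau} = \frac{1}{2}u_{ss}$ (standard heat equation).
Data for $u$: $u(s,0) = e^{2s}\theta(s,0) = 2 \sin(3 s)$. The boundary conditions carry over: $u(0,\tau) = u(\pi,\tau) = 0$.
Separating variables: $u = \sum c_n e^{-n^2\tau/2} \sin(ns)$. From $u(s,0) = 2 \sin(3 s)$: $c_3=2$.
So $u(s,\tau) = 2 e^{-9 \tau/2} \sin(3 s)$, and $\theta(s,\tau) = e^{-2s}u(s,\tau)$.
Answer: $\theta(s, \tau) = 2 e^{-9 \tau/2} e^{-2 s} \sin(3 s)$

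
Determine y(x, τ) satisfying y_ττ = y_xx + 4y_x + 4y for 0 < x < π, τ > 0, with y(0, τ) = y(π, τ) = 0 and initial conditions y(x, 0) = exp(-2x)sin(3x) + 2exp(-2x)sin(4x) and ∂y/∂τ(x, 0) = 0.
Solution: Substitute y = exp(-2x)u, i.e. u = exp(2x)y.
By the product rule, y_x = exp(-2x)(u_x - 2u), y_xx = exp(-2x)(u_xx - 4u_x + 4u), y_ττ = exp(-2x)u_ττ.
Substituting into the PDE and dividing by exp(-2x): u_ττ = (u_xx - 4u_x + 4u) + 4(u_x - 2u) + 4u.
The lower-order terms cancel, leaving the standard wave equation u_ττ = u_xx.
Initial data for u: u(x,0) = exp(2x)y(x,0) = sin(3x) + 2sin(4x); u_τ(x,0) = exp(2x)y_τ(x,0) = 0. The boundary conditions carry over: u(0,τ) = u(π,τ) = 0.
Solve for u:
  Using separation of variables u = X(x)T(τ):
  Eigenfunctions: sin(nx), n = 1, 2, 3, ...
  General solution: u(x, τ) = Σ [A_n cos(n τ) + B_n sin(n τ)] sin(nx)
  From u(x,0) = sin(3x) + 2sin(4x): A_3=1, A_4=2. From u_τ(x,0) = 0: all B_n = 0.
Hence u(x,τ) = sin(3x)cos(3τ) + 2sin(4x)cos(4τ).
Transform back: y(x,τ) = exp(-2x)u(x,τ).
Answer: y(x, τ) = exp(-2x)sin(3x)cos(3τ) + 2exp(-2x)sin(4x)cos(4τ)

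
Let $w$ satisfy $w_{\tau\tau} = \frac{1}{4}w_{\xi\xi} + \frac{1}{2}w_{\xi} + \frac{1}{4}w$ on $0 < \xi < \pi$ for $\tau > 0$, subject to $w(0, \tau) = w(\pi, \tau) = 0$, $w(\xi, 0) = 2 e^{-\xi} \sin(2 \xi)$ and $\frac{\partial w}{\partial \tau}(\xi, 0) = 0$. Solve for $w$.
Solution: Substitute $w = e^{-\xi}u$.
Then $w_{\xi} = e^{-\xi}(u_{\xi} - u)$, $w_{\xi\xi} = e^{-\xi}(u_{\xi\xi} - 2u_{\xi} + u)$, $w_{\tau\tau} = e^{-\xi}u_{\tau\tau}$; substituting and dividing by $e^{-\xi}$, the lower-order terms cancel: $u_{\tau\tau} = \frac{1}{4}u_{\xi\xi}$ (standard wave equation).
Data for $u$: $u(\xi,0) = e^{\xi}w(\xi,0) = 2 \sin(2 \xi)$; $u_{\tau}(\xi,0) = e^{\xi}w_{\tau}(\xi,0) = 0$. The boundary conditions carry over: $u(0,\tau) = u(\pi,\tau) = 0$.
Separating variables: $u = \sum [A_n \cos(\omega_n \tau) + B_n \sin(\omega_n \tau)] \sin(n\xi)$, $\omega_n = n/2$. From ICs: $A_2=2$.
So $u(\xi,\tau) = 2 \sin(2 \xi) \cos(\tau)$, and $w(\xi,\tau) = e^{-\xi}u(\xi,\tau)$.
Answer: $w(\xi, \tau) = 2 e^{-\xi} \sin(2 \xi) \cos(\tau)$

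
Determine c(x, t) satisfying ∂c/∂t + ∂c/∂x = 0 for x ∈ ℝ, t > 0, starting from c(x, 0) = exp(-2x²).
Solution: By characteristics (dx/dt = 1), c(x,t) = f(x - t) with f = c(·, 0).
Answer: c(x, t) = exp(-2(-t + x)²)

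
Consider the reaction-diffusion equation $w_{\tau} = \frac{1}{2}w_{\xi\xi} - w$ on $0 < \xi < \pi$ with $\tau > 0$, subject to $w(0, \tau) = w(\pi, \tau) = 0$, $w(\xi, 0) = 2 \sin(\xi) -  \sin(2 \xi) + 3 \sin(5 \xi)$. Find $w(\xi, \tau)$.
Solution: Substitute $w = e^{-\tau}u$.
Then $w_{\tau} = e^{-\tau}(u_{\tau} - u)$, $w_{\xi\xi} = e^{-\tau}u_{\xi\xi}$; substituting and dividing by $e^{-\tau}$, the lower-order terms cancel: $u_{\tau} = \frac{1}{2}u_{\xi\xi}$ (standard heat equation).
Data for $u$: $u(\xi,0) = w(\xi,0) = 2 \sin(\xi) - \sin(2 \xi) + 3 \sin(5 \xi)$. The boundary conditions carry over: $u(0,\tau) = u(\pi,\tau) = 0$.
Separating variables: $u = \sum c_n e^{-n^2\tau/2} \sin(n\xi)$. From $u(\xi,0) = 2 \sin(\xi) - \sin(2 \xi) + 3 \sin(5 \xi)$: $c_1=2, c_2=-1, c_5=3$.
So $u(\xi,\tau) = - e^{-2 \tau} \sin(2 \xi) + 2 e^{-\tau/2} \sin(\xi) + 3 e^{-25 \tau/2} \sin(5 \xi)$, and $w(\xi,\tau) = e^{-\tau}u(\xi,\tau)$.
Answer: $w(\xi, \tau) = - e^{-3 \tau} \sin(2 \xi) + 2 e^{-3 \tau/2} \sin(\xi) + 3 e^{-27 \tau/2} \sin(5 \xi)$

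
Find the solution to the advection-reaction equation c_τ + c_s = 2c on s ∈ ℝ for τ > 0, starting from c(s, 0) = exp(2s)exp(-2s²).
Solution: Substitute c = exp(2s)u.
Then c_s = exp(2s)(u_s + 2u), c_τ = exp(2s)u_τ; substituting and dividing by exp(2s), the lower-order terms cancel: u_τ + u_s = 0 (standard advection equation).
Data for u: u(s,0) = exp(-2s)c(s,0) = exp(-2s²).
By characteristics (ds/dτ = 1), u(s,τ) = f(s - τ) with f = u(·, 0).
So u(s,τ) = exp(-2(s - τ)²), and c(s,τ) = exp(2s)u(s,τ).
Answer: c(s, τ) = exp(2s)exp(-2(s - τ)²)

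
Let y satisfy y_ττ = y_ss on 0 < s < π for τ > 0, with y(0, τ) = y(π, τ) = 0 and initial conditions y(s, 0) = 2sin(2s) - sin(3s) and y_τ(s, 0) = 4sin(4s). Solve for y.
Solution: Separating variables: y = Σ [A_n cos(ω_n τ) + B_n sin(ω_n τ)] sin(ns), ω_n = n. From ICs (B_n = velocity coefficient / ω_n): A_2=2, A_3=-1, B_4=1.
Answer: y(s, τ) = 2sin(2s)cos(2τ) - sin(3s)cos(3τ) + sin(4s)sin(4τ)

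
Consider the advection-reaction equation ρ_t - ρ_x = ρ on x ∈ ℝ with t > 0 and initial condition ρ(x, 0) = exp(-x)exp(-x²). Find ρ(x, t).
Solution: Substitute ρ = exp(-x)u, i.e. u = exp(x)ρ.
By the product rule, ρ_x = exp(-x)(u_x - u), ρ_t = exp(-x)u_t.
Substituting into the PDE and dividing by exp(-x): u_t - (u_x - u) = u.
The lower-order terms cancel, leaving the standard advection equation u_t - u_x = 0.
Initial data for u: u(x,0) = exp(x)ρ(x,0) = exp(-x²).
Solve for u:
  By method of characteristics (waves move left with speed 1):
  Along characteristics x + t = const, u is constant, so u(x,t) = f(x + t) with f = u(·, 0).
Hence u(x,t) = exp(-(t + x)²).
Transform back: ρ(x,t) = exp(-x)u(x,t).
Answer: ρ(x, t) = exp(-x)exp(-(t + x)²)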